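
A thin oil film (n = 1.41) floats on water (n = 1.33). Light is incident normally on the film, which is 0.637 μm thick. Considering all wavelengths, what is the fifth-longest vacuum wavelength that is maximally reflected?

399 nm

Top surface (1.0 → 1.41): reflection off a higher-index medium gives a half-wave phase shift.
At the lower boundary (n = 1.41 to n = 1.33) the reflected ray undergoes no phase shift.
Exactly one π shift → a net half-wave offset.
For bright reflection here: 2 n t = (m + ½) λ.
λ = 2 n t / (m + ½). The fifth-longest wavelength is m = 4: λ = 2 × 1.41 × 637 / 4.50 = 399 nm.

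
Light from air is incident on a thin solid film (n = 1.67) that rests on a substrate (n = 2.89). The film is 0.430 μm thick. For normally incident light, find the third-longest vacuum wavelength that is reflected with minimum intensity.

574 nm

Ray reflecting at the top interface goes from n = 1.0 toward n = 1.67: a half-wave phase shift.
Bottom surface (1.67 → 2.89): reflection off a higher-index medium gives a half-wave phase shift.
The two reflections carry the same phase change, so no net offset.
So the condition for destructive reflection is 2 n t = (m + ½) λ.
λ = 2 n t / (m + ½). The third-longest wavelength is m = 2: λ = 2 × 1.67 × 430 / 2.50 = 574 nm.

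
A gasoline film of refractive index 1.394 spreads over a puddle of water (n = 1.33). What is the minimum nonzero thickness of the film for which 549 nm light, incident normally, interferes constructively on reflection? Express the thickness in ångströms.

985 Å

Top surface (1.0 → 1.394): reflection off a higher-index medium gives a half-wave phase shift.
Bottom surface (1.394 → 1.33): reflection off a lower-index medium gives no phase shift.
Net: one phase inversion between the two reflected rays.
So the condition for constructive reflection is 2 n t = (m + ½) λ.
Minimum at m = 0: t = λ / (4 n) = 549 / (4 × 1.394) = 98.5 nm.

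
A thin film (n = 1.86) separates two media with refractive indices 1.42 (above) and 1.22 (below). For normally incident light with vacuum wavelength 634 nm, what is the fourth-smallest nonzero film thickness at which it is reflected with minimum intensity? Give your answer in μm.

Top surface (1.42 → 1.86): reflection off a higher-index medium gives a half-wave phase shift.
At the lower boundary (n = 1.86 to n = 1.22) the reflected ray undergoes no phase shift.
Exactly one π shift → a net half-wave offset.
So the condition for destructive reflection is 2 n t = m λ.
The fourth-smallest nonzero thickness corresponds to m = 4: t = m λ / (2 n) = 4.00 × 634 / (2 × 1.86) = 682 nm.

0.682 μm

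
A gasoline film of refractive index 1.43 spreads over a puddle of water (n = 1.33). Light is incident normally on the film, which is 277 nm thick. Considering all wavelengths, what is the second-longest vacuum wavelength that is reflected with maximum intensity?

At the upper boundary (n = 1.0 to n = 1.43) the reflected ray undergoes a half-wave phase shift.
Bottom surface (1.43 → 1.33): reflection off a lower-index medium gives no phase shift.
Net: one phase inversion between the two reflected rays.
So the condition for constructive reflection is 2 n t = (m + ½) λ.
λ = 2 n t / (m + ½). The second-longest wavelength is m = 1: λ = 2 × 1.43 × 277 / 1.50 = 528 nm.

528 nm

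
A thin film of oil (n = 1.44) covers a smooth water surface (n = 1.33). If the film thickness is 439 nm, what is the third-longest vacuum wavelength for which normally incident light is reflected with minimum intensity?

421 nm

Ray reflecting at the top interface goes from n = 1.0 toward n = 1.44: a half-wave phase shift.
Ray reflecting at the bottom interface goes from n = 1.44 toward n = 1.33: no phase shift.
The two reflections differ by half a wavelength.
For minimum reflection here: 2 n t = m λ.
λ = 2 n t / m. The third-longest wavelength is m = 3: λ = 2 × 1.44 × 439 / 3.00 = 421 nm.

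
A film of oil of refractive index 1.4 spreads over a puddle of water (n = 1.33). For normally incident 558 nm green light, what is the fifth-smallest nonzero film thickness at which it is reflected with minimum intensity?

996 nm

At the upper boundary (n = 1.0 to n = 1.4) the reflected ray undergoes a half-wave phase shift.
At the lower boundary (n = 1.4 to n = 1.33) the reflected ray undergoes no phase shift.
Exactly one π shift → a net half-wave offset.
So the condition for destructive reflection is 2 n t = m λ.
The fifth-smallest nonzero thickness corresponds to m = 5: t = m λ / (2 n) = 5.00 × 558 / (2 × 1.4) = 996 nm.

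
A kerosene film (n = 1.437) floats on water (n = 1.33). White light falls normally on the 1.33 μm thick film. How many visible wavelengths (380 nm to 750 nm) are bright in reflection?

5

Top surface (1.0 → 1.437): reflection off a higher-index medium gives a half-wave phase shift.
Bottom surface (1.437 → 1.33): reflection off a lower-index medium gives no phase shift.
Net: one phase inversion between the two reflected rays.
So the condition for constructive reflection is 2 n t = (m + ½) λ.
λ = 2 n t / (m + ½) = 3822 / (m + ½) nm.
m=4: 849 nm (IR); m=5: 695 nm (visible); m=6: 588 nm (visible); m=7: 510 nm (visible); m=8: 450 nm (visible); m=9: 402 nm (visible); m=10: 364 nm (UV).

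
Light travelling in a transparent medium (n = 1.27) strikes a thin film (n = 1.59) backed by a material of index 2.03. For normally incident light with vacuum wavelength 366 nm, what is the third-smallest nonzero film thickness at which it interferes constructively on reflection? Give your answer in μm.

Top surface (1.27 → 1.59): reflection off a higher-index medium gives a half-wave phase shift.
Ray reflecting at the bottom interface goes from n = 1.59 toward n = 2.03: a half-wave phase shift.
Net: no relative phase inversion (both shifts match).
So the condition for constructive reflection is 2 n t = m λ.
The third-smallest nonzero thickness corresponds to m = 3: t = m λ / (2 n) = 3.00 × 366 / (2 × 1.59) = 345 nm.

0.345 μm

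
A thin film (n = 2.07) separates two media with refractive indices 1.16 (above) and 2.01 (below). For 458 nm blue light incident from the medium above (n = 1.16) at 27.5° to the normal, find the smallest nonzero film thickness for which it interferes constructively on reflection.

At the upper boundary (n = 1.16 to n = 2.07) the reflected ray undergoes a half-wave phase shift.
At the lower boundary (n = 2.07 to n = 2.01) the reflected ray undergoes no phase shift.
The two reflections differ by half a wavelength.
So the condition for constructive reflection is 2 n t cos θ_r = (m + ½) λ.
Snell's law: 1.16 sin 27.5° = 2.07 sin θ_r → sin θ_r = 0.259, cos θ_r = 0.966.
Minimum at m = 0: t = λ / (4 n cos θ_r) = 458 / (4 × 2.07 × 0.966) = 57.3 nm.

57.3 nm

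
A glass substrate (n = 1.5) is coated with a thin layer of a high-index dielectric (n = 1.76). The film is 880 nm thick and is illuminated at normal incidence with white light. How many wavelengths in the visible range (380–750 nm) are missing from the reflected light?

Ray reflecting at the top interface goes from n = 1.0 toward n = 1.76: a half-wave phase shift.
Ray reflecting at the bottom interface goes from n = 1.76 toward n = 1.5: no phase shift.
The two reflections differ by half a wavelength.
For dark reflection here: 2 n t = m λ.
λ = 2 n t / m = 3098 / m nm.
m=4: 774 nm (IR); m=5: 620 nm (visible); m=6: 516 nm (visible); m=7: 443 nm (visible); m=8: 387 nm (visible); m=9: 344 nm (UV).

4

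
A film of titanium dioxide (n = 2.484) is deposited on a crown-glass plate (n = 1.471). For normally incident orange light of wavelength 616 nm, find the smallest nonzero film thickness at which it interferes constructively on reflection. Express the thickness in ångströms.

Ray reflecting at the top interface goes from n = 1.0 toward n = 2.484: a half-wave phase shift.
Bottom surface (2.484 → 1.471): reflection off a lower-index medium gives no phase shift.
Exactly one π shift → a net half-wave offset.
So the condition for constructive reflection is 2 n t = (m + ½) λ.
Minimum at m = 0: t = λ / (4 n) = 616 / (4 × 2.484) = 62.0 nm.

620 Å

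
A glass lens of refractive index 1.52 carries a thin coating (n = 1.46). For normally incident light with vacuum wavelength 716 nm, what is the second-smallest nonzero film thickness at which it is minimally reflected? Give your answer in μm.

At the upper boundary (n = 1.0 to n = 1.46) the reflected ray undergoes a half-wave phase shift.
At the lower boundary (n = 1.46 to n = 1.52) the reflected ray undergoes a half-wave phase shift.
The two reflections carry the same phase change, so no net offset.
For weak reflection here: 2 n t = (m + ½) λ.
The second-smallest nonzero thickness corresponds to m = 1: t = (m + ½) λ / (2 n) = 1.50 × 716 / (2 × 1.46) = 368 nm.

0.368 μm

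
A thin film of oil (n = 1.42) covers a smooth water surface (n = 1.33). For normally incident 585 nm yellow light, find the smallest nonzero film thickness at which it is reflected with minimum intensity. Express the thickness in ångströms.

Ray reflecting at the top interface goes from n = 1.0 toward n = 1.42: a half-wave phase shift.
At the lower boundary (n = 1.42 to n = 1.33) the reflected ray undergoes no phase shift.
Net: one phase inversion between the two reflected rays.
With one net inversion, destructive interference in reflection requires 2 n t = m λ.
Minimum nonzero at m = 1: t = λ / (2 n) = 585 / (2 × 1.42) = 206 nm.

2060 Å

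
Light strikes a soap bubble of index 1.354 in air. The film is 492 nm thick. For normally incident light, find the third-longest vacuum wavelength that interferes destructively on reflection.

444 nm

Ray reflecting at the top interface goes from n = 1.0 toward n = 1.354: a half-wave phase shift.
At the lower boundary (n = 1.354 to n = 1.0) the reflected ray undergoes no phase shift.
The two reflections differ by half a wavelength.
With one net inversion, destructive interference in reflection requires 2 n t = m λ.
λ = 2 n t / m. The third-longest wavelength is m = 3: λ = 2 × 1.354 × 492 / 3.00 = 444 nm.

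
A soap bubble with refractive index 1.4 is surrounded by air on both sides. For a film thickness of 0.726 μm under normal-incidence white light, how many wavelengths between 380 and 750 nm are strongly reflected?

Top surface (1.0 → 1.4): reflection off a higher-index medium gives a half-wave phase shift.
At the lower boundary (n = 1.4 to n = 1.0) the reflected ray undergoes no phase shift.
The two reflections differ by half a wavelength.
For bright reflection here: 2 n t = (m + ½) λ.
λ = 2 n t / (m + ½) = 2033 / (m + ½) nm.
m=2: 813 nm (IR); m=3: 581 nm (visible); m=4: 452 nm (visible); m=5: 370 nm (UV).

2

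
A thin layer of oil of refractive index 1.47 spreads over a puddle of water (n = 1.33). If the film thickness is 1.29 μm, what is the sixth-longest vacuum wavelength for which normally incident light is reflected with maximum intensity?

Ray reflecting at the top interface goes from n = 1.0 toward n = 1.47: a half-wave phase shift.
At the lower boundary (n = 1.47 to n = 1.33) the reflected ray undergoes no phase shift.
Net: one phase inversion between the two reflected rays.
So the condition for constructive reflection is 2 n t = (m + ½) λ.
λ = 2 n t / (m + ½). The sixth-longest wavelength is m = 5: λ = 2 × 1.47 × 1290 / 5.50 = 690 nm.

690 nm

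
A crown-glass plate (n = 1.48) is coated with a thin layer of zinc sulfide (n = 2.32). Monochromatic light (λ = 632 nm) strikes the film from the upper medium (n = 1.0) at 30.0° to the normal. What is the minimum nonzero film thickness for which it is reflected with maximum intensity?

69.7 nm

Top surface (1.0 → 2.32): reflection off a higher-index medium gives a half-wave phase shift.
Ray reflecting at the bottom interface goes from n = 2.32 toward n = 1.48: no phase shift.
Exactly one π shift → a net half-wave offset.
With one net inversion, constructive interference in reflection requires 2 n t cos θ_r = (m + ½) λ.
Snell's law: 1.0 sin 30.0° = 2.32 sin θ_r → sin θ_r = 0.216, cos θ_r = 0.977.
Minimum at m = 0: t = λ / (4 n cos θ_r) = 632 / (4 × 2.32 × 0.977) = 69.7 nm.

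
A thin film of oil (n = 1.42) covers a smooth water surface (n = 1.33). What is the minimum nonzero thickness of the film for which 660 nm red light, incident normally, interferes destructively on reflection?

Ray reflecting at the top interface goes from n = 1.0 toward n = 1.42: a half-wave phase shift.
Bottom surface (1.42 → 1.33): reflection off a lower-index medium gives no phase shift.
The two reflections differ by half a wavelength.
For weak reflection here: 2 n t = m λ.
Minimum nonzero at m = 1: t = λ / (2 n) = 660 / (2 × 1.42) = 232 nm.

232 nm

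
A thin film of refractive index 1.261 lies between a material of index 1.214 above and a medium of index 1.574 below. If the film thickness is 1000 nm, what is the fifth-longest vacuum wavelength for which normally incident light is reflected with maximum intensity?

504 nm

Top surface (1.214 → 1.261): reflection off a higher-index medium gives a half-wave phase shift.
At the lower boundary (n = 1.261 to n = 1.574) the reflected ray undergoes a half-wave phase shift.
Zero or two π shifts → no net half-wave offset.
So the condition for constructive reflection is 2 n t = m λ.
λ = 2 n t / m. The fifth-longest wavelength is m = 5: λ = 2 × 1.261 × 1000 / 5.00 = 504 nm.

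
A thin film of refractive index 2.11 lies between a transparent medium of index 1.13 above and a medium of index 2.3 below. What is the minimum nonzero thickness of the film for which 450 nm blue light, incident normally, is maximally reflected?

107 nm

Ray reflecting at the top interface goes from n = 1.13 toward n = 2.11: a half-wave phase shift.
Bottom surface (2.11 → 2.3): reflection off a higher-index medium gives a half-wave phase shift.
The two reflections carry the same phase change, so no net offset.
With no net inversion, constructive interference in reflection requires 2 n t = m λ.
Minimum nonzero at m = 1: t = λ / (2 n) = 450 / (2 × 2.11) = 107 nm.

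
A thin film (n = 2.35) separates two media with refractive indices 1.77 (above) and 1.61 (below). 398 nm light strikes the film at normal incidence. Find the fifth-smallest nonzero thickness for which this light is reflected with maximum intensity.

Top surface (1.77 → 2.35): reflection off a higher-index medium gives a half-wave phase shift.
Ray reflecting at the bottom interface goes from n = 2.35 toward n = 1.61: no phase shift.
Exactly one π shift → a net half-wave offset.
With one net inversion, constructive interference in reflection requires 2 n t = (m + ½) λ.
The fifth-smallest nonzero thickness corresponds to m = 4: t = (m + ½) λ / (2 n) = 4.50 × 398 / (2 × 2.35) = 381 nm.

381 nm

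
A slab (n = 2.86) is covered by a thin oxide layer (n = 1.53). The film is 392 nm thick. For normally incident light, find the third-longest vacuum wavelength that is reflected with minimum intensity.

480 nm

Top surface (1.0 → 1.53): reflection off a higher-index medium gives a half-wave phase shift.
Ray reflecting at the bottom interface goes from n = 1.53 toward n = 2.86: a half-wave phase shift.
Net: no relative phase inversion (both shifts match).
With no net inversion, destructive interference in reflection requires 2 n t = (m + ½) λ.
λ = 2 n t / (m + ½). The third-longest wavelength is m = 2: λ = 2 × 1.53 × 392 / 2.50 = 480 nm.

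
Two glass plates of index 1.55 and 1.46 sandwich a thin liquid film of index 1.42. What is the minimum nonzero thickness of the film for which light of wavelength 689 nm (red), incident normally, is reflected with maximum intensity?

121 nm

Top surface (1.55 → 1.42): reflection off a lower-index medium gives no phase shift.
Bottom surface (1.42 → 1.46): reflection off a higher-index medium gives a half-wave phase shift.
Exactly one π shift → a net half-wave offset.
So the condition for constructive reflection is 2 n t = (m + ½) λ.
Minimum at m = 0: t = λ / (4 n) = 689 / (4 × 1.42) = 121 nm.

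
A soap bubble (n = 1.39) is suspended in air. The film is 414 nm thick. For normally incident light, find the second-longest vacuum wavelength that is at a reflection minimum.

At the upper boundary (n = 1.0 to n = 1.39) the reflected ray undergoes a half-wave phase shift.
Bottom surface (1.39 → 1.0): reflection off a lower-index medium gives no phase shift.
The two reflections differ by half a wavelength.
For dark reflection here: 2 n t = m λ.
λ = 2 n t / m. The second-longest wavelength is m = 2: λ = 2 × 1.39 × 414 / 2.00 = 575 nm.

575 nm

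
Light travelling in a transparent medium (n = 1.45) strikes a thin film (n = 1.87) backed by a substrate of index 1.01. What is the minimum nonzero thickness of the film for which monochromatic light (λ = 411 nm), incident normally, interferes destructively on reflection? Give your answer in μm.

Ray reflecting at the top interface goes from n = 1.45 toward n = 1.87: a half-wave phase shift.
Ray reflecting at the bottom interface goes from n = 1.87 toward n = 1.01: no phase shift.
The two reflections differ by half a wavelength.
So the condition for destructive reflection is 2 n t = m λ.
Minimum nonzero at m = 1: t = λ / (2 n) = 411 / (2 × 1.87) = 110 nm.

0.110 μm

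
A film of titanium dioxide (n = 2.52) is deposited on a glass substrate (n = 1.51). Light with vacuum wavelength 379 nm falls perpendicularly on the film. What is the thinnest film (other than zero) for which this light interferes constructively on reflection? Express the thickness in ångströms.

Top surface (1.0 → 2.52): reflection off a higher-index medium gives a half-wave phase shift.
Ray reflecting at the bottom interface goes from n = 2.52 toward n = 1.51: no phase shift.
The two reflections differ by half a wavelength.
For maximum reflection here: 2 n t = (m + ½) λ.
Minimum at m = 0: t = λ / (4 n) = 379 / (4 × 2.52) = 37.6 nm.

376 Å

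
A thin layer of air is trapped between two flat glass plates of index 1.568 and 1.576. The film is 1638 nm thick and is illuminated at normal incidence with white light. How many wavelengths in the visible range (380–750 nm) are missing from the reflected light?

Top surface (1.568 → 1.0): reflection off a lower-index medium gives no phase shift.
Ray reflecting at the bottom interface goes from n = 1.0 toward n = 1.576: a half-wave phase shift.
Exactly one π shift → a net half-wave offset.
For minimum reflection here: 2 n t = m λ.
λ = 2 n t / m = 3276 / m nm.
m=4: 819 nm (IR); m=5: 655 nm (visible); m=6: 546 nm (visible); m=7: 468 nm (visible); m=8: 410 nm (visible); m=9: 364 nm (UV).

4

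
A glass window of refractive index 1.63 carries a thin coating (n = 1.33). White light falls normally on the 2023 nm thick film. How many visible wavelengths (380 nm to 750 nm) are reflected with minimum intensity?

Ray reflecting at the top interface goes from n = 1.0 toward n = 1.33: a half-wave phase shift.
Bottom surface (1.33 → 1.63): reflection off a higher-index medium gives a half-wave phase shift.
The two reflections carry the same phase change, so no net offset.
With no net inversion, destructive interference in reflection requires 2 n t = (m + ½) λ.
λ = 2 n t / (m + ½) = 5381 / (m + ½) nm.
m=6: 828 nm (IR); m=7: 717 nm (visible); m=8: 633 nm (visible); m=9: 566 nm (visible); m=10: 512 nm (visible); m=11: 468 nm (visible); m=12: 430 nm (visible); m=13: 399 nm (visible); m=14: 371 nm (UV).

7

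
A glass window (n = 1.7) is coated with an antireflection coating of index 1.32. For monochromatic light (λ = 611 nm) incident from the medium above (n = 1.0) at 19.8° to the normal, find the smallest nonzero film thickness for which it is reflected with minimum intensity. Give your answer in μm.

Ray reflecting at the top interface goes from n = 1.0 toward n = 1.32: a half-wave phase shift.
Ray reflecting at the bottom interface goes from n = 1.32 toward n = 1.7: a half-wave phase shift.
Zero or two π shifts → no net half-wave offset.
With no net inversion, destructive interference in reflection requires 2 n t cos θ_r = (m + ½) λ.
Snell's law: 1.0 sin 19.8° = 1.32 sin θ_r → sin θ_r = 0.257, cos θ_r = 0.967.
Minimum at m = 0: t = λ / (4 n cos θ_r) = 611 / (4 × 1.32 × 0.967) = 120 nm.

0.120 μm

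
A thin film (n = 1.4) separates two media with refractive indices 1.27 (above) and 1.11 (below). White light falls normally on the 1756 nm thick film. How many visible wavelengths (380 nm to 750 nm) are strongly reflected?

Top surface (1.27 → 1.4): reflection off a higher-index medium gives a half-wave phase shift.
Bottom surface (1.4 → 1.11): reflection off a lower-index medium gives no phase shift.
Net: one phase inversion between the two reflected rays.
So the condition for constructive reflection is 2 n t = (m + ½) λ.
λ = 2 n t / (m + ½) = 4917 / (m + ½) nm.
m=6: 756 nm (IR); m=7: 656 nm (visible); m=8: 578 nm (visible); m=9: 518 nm (visible); m=10: 468 nm (visible); m=11: 428 nm (visible); m=12: 393 nm (visible); m=13: 364 nm (UV).

6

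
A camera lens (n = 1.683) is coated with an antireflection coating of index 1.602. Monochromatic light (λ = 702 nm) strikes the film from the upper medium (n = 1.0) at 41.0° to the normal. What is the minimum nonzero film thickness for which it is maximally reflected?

At the upper boundary (n = 1.0 to n = 1.602) the reflected ray undergoes a half-wave phase shift.
Bottom surface (1.602 → 1.683): reflection off a higher-index medium gives a half-wave phase shift.
Zero or two π shifts → no net half-wave offset.
So the condition for constructive reflection is 2 n t cos θ_r = m λ.
Snell's law: 1.0 sin 41.0° = 1.602 sin θ_r → sin θ_r = 0.410, cos θ_r = 0.912.
Minimum nonzero at m = 1: t = λ / (2 n cos θ_r) = 702 / (2 × 1.602 × 0.912) = 240 nm.

240 nm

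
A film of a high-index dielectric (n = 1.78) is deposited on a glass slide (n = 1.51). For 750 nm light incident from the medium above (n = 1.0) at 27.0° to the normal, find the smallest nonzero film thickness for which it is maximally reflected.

109 nm

Top surface (1.0 → 1.78): reflection off a higher-index medium gives a half-wave phase shift.
At the lower boundary (n = 1.78 to n = 1.51) the reflected ray undergoes no phase shift.
The two reflections differ by half a wavelength.
For maximum reflection here: 2 n t cos θ_r = (m + ½) λ.
Snell's law: 1.0 sin 27.0° = 1.78 sin θ_r → sin θ_r = 0.255, cos θ_r = 0.967.
Minimum at m = 0: t = λ / (4 n cos θ_r) = 750 / (4 × 1.78 × 0.967) = 109 nm.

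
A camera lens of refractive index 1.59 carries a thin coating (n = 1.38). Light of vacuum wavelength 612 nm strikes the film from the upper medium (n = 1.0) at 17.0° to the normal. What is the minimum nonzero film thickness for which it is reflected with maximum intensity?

227 nm

Top surface (1.0 → 1.38): reflection off a higher-index medium gives a half-wave phase shift.
At the lower boundary (n = 1.38 to n = 1.59) the reflected ray undergoes a half-wave phase shift.
Net: no relative phase inversion (both shifts match).
With no net inversion, constructive interference in reflection requires 2 n t cos θ_r = m λ.
Snell's law: 1.0 sin 17.0° = 1.38 sin θ_r → sin θ_r = 0.212, cos θ_r = 0.977.
Minimum nonzero at m = 1: t = λ / (2 n cos θ_r) = 612 / (2 × 1.38 × 0.977) = 227 nm.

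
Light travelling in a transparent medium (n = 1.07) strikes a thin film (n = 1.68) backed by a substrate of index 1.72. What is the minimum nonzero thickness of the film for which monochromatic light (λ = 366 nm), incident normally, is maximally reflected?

109 nm

Ray reflecting at the top interface goes from n = 1.07 toward n = 1.68: a half-wave phase shift.
Bottom surface (1.68 → 1.72): reflection off a higher-index medium gives a half-wave phase shift.
Net: no relative phase inversion (both shifts match).
For strong reflection here: 2 n t = m λ.
Minimum nonzero at m = 1: t = λ / (2 n) = 366 / (2 × 1.68) = 109 nm.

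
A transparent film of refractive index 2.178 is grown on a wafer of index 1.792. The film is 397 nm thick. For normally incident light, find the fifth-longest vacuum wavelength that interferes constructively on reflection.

384 nm

Ray reflecting at the top interface goes from n = 1.0 toward n = 2.178: a half-wave phase shift.
At the lower boundary (n = 2.178 to n = 1.792) the reflected ray undergoes no phase shift.
Exactly one π shift → a net half-wave offset.
With one net inversion, constructive interference in reflection requires 2 n t = (m + ½) λ.
λ = 2 n t / (m + ½). The fifth-longest wavelength is m = 4: λ = 2 × 2.178 × 397 / 4.50 = 384 nm.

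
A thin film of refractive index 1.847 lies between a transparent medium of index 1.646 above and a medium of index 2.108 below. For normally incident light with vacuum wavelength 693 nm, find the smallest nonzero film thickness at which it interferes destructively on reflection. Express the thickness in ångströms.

Top surface (1.646 → 1.847): reflection off a higher-index medium gives a half-wave phase shift.
Ray reflecting at the bottom interface goes from n = 1.847 toward n = 2.108: a half-wave phase shift.
The two reflections carry the same phase change, so no net offset.
For weak reflection here: 2 n t = (m + ½) λ.
Minimum at m = 0: t = λ / (4 n) = 693 / (4 × 1.847) = 93.8 nm.

938 Å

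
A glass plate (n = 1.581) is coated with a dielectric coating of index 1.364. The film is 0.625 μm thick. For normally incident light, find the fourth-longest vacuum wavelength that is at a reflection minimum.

Ray reflecting at the top interface goes from n = 1.0 toward n = 1.364: a half-wave phase shift.
Bottom surface (1.364 → 1.581): reflection off a higher-index medium gives a half-wave phase shift.
Zero or two π shifts → no net half-wave offset.
For weak reflection here: 2 n t = (m + ½) λ.
λ = 2 n t / (m + ½). The fourth-longest wavelength is m = 3: λ = 2 × 1.364 × 625 / 3.50 = 487 nm.

487 nm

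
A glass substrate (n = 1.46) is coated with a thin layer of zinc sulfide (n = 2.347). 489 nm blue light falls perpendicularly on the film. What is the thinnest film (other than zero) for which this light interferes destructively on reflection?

104 nm

Ray reflecting at the top interface goes from n = 1.0 toward n = 2.347: a half-wave phase shift.
Ray reflecting at the bottom interface goes from n = 2.347 toward n = 1.46: no phase shift.
Exactly one π shift → a net half-wave offset.
So the condition for destructive reflection is 2 n t = m λ.
Minimum nonzero at m = 1: t = λ / (2 n) = 489 / (2 × 2.347) = 104 nm.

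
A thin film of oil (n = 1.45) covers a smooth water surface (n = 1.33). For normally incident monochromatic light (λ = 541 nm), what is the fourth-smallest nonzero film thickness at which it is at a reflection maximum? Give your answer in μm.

Ray reflecting at the top interface goes from n = 1.0 toward n = 1.45: a half-wave phase shift.
At the lower boundary (n = 1.45 to n = 1.33) the reflected ray undergoes no phase shift.
The two reflections differ by half a wavelength.
With one net inversion, constructive interference in reflection requires 2 n t = (m + ½) λ.
The fourth-smallest nonzero thickness corresponds to m = 3: t = (m + ½) λ / (2 n) = 3.50 × 541 / (2 × 1.45) = 653 nm.

0.653 μm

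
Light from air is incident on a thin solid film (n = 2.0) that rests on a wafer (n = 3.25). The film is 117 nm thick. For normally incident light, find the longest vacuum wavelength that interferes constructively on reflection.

468 nm

Ray reflecting at the top interface goes from n = 1.0 toward n = 2.0: a half-wave phase shift.
Bottom surface (2.0 → 3.25): reflection off a higher-index medium gives a half-wave phase shift.
The two reflections carry the same phase change, so no net offset.
With no net inversion, constructive interference in reflection requires 2 n t = m λ.
λ = 2 n t / m. The longest wavelength is m = 1: λ = 2 × 2.0 × 117 / 1.00 = 468 nm.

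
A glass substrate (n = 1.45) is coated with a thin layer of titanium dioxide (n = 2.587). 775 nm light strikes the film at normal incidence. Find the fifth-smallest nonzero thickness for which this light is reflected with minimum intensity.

749 nm

Ray reflecting at the top interface goes from n = 1.0 toward n = 2.587: a half-wave phase shift.
Ray reflecting at the bottom interface goes from n = 2.587 toward n = 1.45: no phase shift.
Exactly one π shift → a net half-wave offset.
So the condition for destructive reflection is 2 n t = m λ.
The fifth-smallest nonzero thickness corresponds to m = 5: t = m λ / (2 n) = 5.00 × 775 / (2 × 2.587) = 749 nm.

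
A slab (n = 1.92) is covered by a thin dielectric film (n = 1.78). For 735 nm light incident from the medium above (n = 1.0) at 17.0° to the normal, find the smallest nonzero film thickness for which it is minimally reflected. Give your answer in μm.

Top surface (1.0 → 1.78): reflection off a higher-index medium gives a half-wave phase shift.
Ray reflecting at the bottom interface goes from n = 1.78 toward n = 1.92: a half-wave phase shift.
Zero or two π shifts → no net half-wave offset.
For minimum reflection here: 2 n t cos θ_r = (m + ½) λ.
Snell's law: 1.0 sin 17.0° = 1.78 sin θ_r → sin θ_r = 0.164, cos θ_r = 0.986.
Minimum at m = 0: t = λ / (4 n cos θ_r) = 735 / (4 × 1.78 × 0.986) = 105 nm.

0.105 μm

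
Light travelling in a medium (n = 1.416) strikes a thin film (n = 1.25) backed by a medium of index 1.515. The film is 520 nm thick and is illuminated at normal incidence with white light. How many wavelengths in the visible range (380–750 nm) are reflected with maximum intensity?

At the upper boundary (n = 1.416 to n = 1.25) the reflected ray undergoes no phase shift.
Bottom surface (1.25 → 1.515): reflection off a higher-index medium gives a half-wave phase shift.
The two reflections differ by half a wavelength.
For strong reflection here: 2 n t = (m + ½) λ.
λ = 2 n t / (m + ½) = 1300 / (m + ½) nm.
m=1: 867 nm (IR); m=2: 520 nm (visible); m=3: 371 nm (UV).

1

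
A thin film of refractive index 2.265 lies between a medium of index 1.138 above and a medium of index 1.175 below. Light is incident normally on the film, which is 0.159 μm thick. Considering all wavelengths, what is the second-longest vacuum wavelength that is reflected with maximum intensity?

480 nm

At the upper boundary (n = 1.138 to n = 2.265) the reflected ray undergoes a half-wave phase shift.
Ray reflecting at the bottom interface goes from n = 2.265 toward n = 1.175: no phase shift.
Net: one phase inversion between the two reflected rays.
So the condition for constructive reflection is 2 n t = (m + ½) λ.
λ = 2 n t / (m + ½). The second-longest wavelength is m = 1: λ = 2 × 2.265 × 159 / 1.50 = 480 nm.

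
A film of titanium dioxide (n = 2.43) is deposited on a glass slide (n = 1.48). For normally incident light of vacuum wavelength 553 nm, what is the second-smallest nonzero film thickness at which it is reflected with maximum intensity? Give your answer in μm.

At the upper boundary (n = 1.0 to n = 2.43) the reflected ray undergoes a half-wave phase shift.
Ray reflecting at the bottom interface goes from n = 2.43 toward n = 1.48: no phase shift.
Net: one phase inversion between the two reflected rays.
So the condition for constructive reflection is 2 n t = (m + ½) λ.
The second-smallest nonzero thickness corresponds to m = 1: t = (m + ½) λ / (2 n) = 1.50 × 553 / (2 × 2.43) = 171 nm.

0.171 μm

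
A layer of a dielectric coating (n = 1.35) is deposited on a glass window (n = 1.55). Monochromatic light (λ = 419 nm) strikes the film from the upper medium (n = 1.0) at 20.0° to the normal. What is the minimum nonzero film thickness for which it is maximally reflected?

160 nm

At the upper boundary (n = 1.0 to n = 1.35) the reflected ray undergoes a half-wave phase shift.
Ray reflecting at the bottom interface goes from n = 1.35 toward n = 1.55: a half-wave phase shift.
The two reflections carry the same phase change, so no net offset.
So the condition for constructive reflection is 2 n t cos θ_r = m λ.
Snell's law: 1.0 sin 20.0° = 1.35 sin θ_r → sin θ_r = 0.253, cos θ_r = 0.967.
Minimum nonzero at m = 1: t = λ / (2 n cos θ_r) = 419 / (2 × 1.35 × 0.967) = 160 nm.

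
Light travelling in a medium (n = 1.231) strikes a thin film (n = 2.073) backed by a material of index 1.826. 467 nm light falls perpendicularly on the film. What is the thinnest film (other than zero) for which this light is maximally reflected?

56.3 nm

Ray reflecting at the top interface goes from n = 1.231 toward n = 2.073: a half-wave phase shift.
At the lower boundary (n = 2.073 to n = 1.826) the reflected ray undergoes no phase shift.
Exactly one π shift → a net half-wave offset.
For bright reflection here: 2 n t = (m + ½) λ.
Minimum at m = 0: t = λ / (4 n) = 467 / (4 × 2.073) = 56.3 nm.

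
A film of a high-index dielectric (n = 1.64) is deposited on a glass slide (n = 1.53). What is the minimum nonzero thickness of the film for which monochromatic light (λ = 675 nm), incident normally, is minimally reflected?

At the upper boundary (n = 1.0 to n = 1.64) the reflected ray undergoes a half-wave phase shift.
At the lower boundary (n = 1.64 to n = 1.53) the reflected ray undergoes no phase shift.
Net: one phase inversion between the two reflected rays.
For dark reflection here: 2 n t = m λ.
Minimum nonzero at m = 1: t = λ / (2 n) = 675 / (2 × 1.64) = 206 nm.

206 nm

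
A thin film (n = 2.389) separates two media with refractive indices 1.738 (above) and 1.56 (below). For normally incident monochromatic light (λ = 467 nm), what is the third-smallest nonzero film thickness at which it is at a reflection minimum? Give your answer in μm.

0.293 μm

Ray reflecting at the top interface goes from n = 1.738 toward n = 2.389: a half-wave phase shift.
Bottom surface (2.389 → 1.56): reflection off a lower-index medium gives no phase shift.
The two reflections differ by half a wavelength.
With one net inversion, destructive interference in reflection requires 2 n t = m λ.
The third-smallest nonzero thickness corresponds to m = 3: t = m λ / (2 n) = 3.00 × 467 / (2 × 2.389) = 293 nm.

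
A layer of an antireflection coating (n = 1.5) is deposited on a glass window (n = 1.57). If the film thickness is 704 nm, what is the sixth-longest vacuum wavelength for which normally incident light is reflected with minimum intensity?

Top surface (1.0 → 1.5): reflection off a higher-index medium gives a half-wave phase shift.
Ray reflecting at the bottom interface goes from n = 1.5 toward n = 1.57: a half-wave phase shift.
Zero or two π shifts → no net half-wave offset.
With no net inversion, destructive interference in reflection requires 2 n t = (m + ½) λ.
λ = 2 n t / (m + ½). The sixth-longest wavelength is m = 5: λ = 2 × 1.5 × 704 / 5.50 = 384 nm.

384 nm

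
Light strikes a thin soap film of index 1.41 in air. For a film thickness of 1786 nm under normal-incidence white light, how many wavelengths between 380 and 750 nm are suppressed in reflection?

7

At the upper boundary (n = 1.0 to n = 1.41) the reflected ray undergoes a half-wave phase shift.
Bottom surface (1.41 → 1.0): reflection off a lower-index medium gives no phase shift.
Net: one phase inversion between the two reflected rays.
With one net inversion, destructive interference in reflection requires 2 n t = m λ.
λ = 2 n t / m = 5037 / m nm.
m=6: 839 nm (IR); m=7: 720 nm (visible); m=8: 630 nm (visible); m=9: 560 nm (visible); m=10: 504 nm (visible); m=11: 458 nm (visible); m=12: 420 nm (visible); m=13: 387 nm (visible); m=14: 360 nm (UV).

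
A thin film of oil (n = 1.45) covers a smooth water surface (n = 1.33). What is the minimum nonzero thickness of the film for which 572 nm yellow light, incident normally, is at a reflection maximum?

98.6 nm

Top surface (1.0 → 1.45): reflection off a higher-index medium gives a half-wave phase shift.
Bottom surface (1.45 → 1.33): reflection off a lower-index medium gives no phase shift.
Exactly one π shift → a net half-wave offset.
For strong reflection here: 2 n t = (m + ½) λ.
Minimum at m = 0: t = λ / (4 n) = 572 / (4 × 1.45) = 98.6 nm.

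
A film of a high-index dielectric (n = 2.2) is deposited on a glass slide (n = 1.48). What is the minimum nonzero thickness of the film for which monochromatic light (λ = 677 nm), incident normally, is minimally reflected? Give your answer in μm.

0.154 μm

Top surface (1.0 → 2.2): reflection off a higher-index medium gives a half-wave phase shift.
Bottom surface (2.2 → 1.48): reflection off a lower-index medium gives no phase shift.
Net: one phase inversion between the two reflected rays.
With one net inversion, destructive interference in reflection requires 2 n t = m λ.
Minimum nonzero at m = 1: t = λ / (2 n) = 677 / (2 × 2.2) = 154 nm.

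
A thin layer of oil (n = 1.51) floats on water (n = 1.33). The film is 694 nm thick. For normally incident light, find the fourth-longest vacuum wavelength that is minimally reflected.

Top surface (1.0 → 1.51): reflection off a higher-index medium gives a half-wave phase shift.
Bottom surface (1.51 → 1.33): reflection off a lower-index medium gives no phase shift.
Net: one phase inversion between the two reflected rays.
For minimum reflection here: 2 n t = m λ.
λ = 2 n t / m. The fourth-longest wavelength is m = 4: λ = 2 × 1.51 × 694 / 4.00 = 524 nm.

524 nm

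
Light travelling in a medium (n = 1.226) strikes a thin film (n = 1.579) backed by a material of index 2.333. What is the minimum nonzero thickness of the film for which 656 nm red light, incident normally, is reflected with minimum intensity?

At the upper boundary (n = 1.226 to n = 1.579) the reflected ray undergoes a half-wave phase shift.
Bottom surface (1.579 → 2.333): reflection off a higher-index medium gives a half-wave phase shift.
Net: no relative phase inversion (both shifts match).
For minimum reflection here: 2 n t = (m + ½) λ.
Minimum at m = 0: t = λ / (4 n) = 656 / (4 × 1.579) = 104 nm.

104 nm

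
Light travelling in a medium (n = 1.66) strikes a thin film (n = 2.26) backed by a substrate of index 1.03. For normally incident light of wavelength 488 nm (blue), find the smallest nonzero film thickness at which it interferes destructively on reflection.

108 nm

At the upper boundary (n = 1.66 to n = 2.26) the reflected ray undergoes a half-wave phase shift.
Bottom surface (2.26 → 1.03): reflection off a lower-index medium gives no phase shift.
The two reflections differ by half a wavelength.
So the condition for destructive reflection is 2 n t = m λ.
Minimum nonzero at m = 1: t = λ / (2 n) = 488 / (2 × 2.26) = 108 nm.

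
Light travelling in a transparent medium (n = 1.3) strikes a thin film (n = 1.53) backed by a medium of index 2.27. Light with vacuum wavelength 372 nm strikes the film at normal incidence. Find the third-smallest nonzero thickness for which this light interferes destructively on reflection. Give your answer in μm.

0.304 μm

Top surface (1.3 → 1.53): reflection off a higher-index medium gives a half-wave phase shift.
Ray reflecting at the bottom interface goes from n = 1.53 toward n = 2.27: a half-wave phase shift.
Net: no relative phase inversion (both shifts match).
For weak reflection here: 2 n t = (m + ½) λ.
The third-smallest nonzero thickness corresponds to m = 2: t = (m + ½) λ / (2 n) = 2.50 × 372 / (2 × 1.53) = 304 nm.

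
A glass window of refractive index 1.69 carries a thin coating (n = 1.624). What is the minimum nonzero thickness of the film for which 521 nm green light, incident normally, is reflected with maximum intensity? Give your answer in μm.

At the upper boundary (n = 1.0 to n = 1.624) the reflected ray undergoes a half-wave phase shift.
At the lower boundary (n = 1.624 to n = 1.69) the reflected ray undergoes a half-wave phase shift.
Zero or two π shifts → no net half-wave offset.
For strong reflection here: 2 n t = m λ.
Minimum nonzero at m = 1: t = λ / (2 n) = 521 / (2 × 1.624) = 160 nm.

0.160 μm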